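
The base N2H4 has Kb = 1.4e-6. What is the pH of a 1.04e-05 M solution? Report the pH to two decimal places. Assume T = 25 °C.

pH = 8.50

N2H4 + H2O ⇌ N2H5+ + OH-
Let x = [OH-] at equilibrium. Kb = x²/(1.04e-05 − x).
Here C₀/Kb ≈ 7.43, so the small-x approximation fails. Use the quadratic:
x = (−Kb + √(Kb² + 4·Kb·C₀))/2 = 3.18 × 10^-6 M
pOH = −log(3.18 × 10^-6) = 5.50; pH = 14.00 − 5.50 = 8.50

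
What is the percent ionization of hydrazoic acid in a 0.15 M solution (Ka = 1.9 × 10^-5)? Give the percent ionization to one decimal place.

1.1%

HN3 ⇌ N3- + H+; let x = [H+] at equilibrium.
x ≈ √(Ka·C₀) = √(1.9 × 10^-5 × 0.15) = 1.69 × 10^-3 M
% ionization = x/C₀ × 100% = 1.69 × 10^-3/0.15 × 100% = 1.1%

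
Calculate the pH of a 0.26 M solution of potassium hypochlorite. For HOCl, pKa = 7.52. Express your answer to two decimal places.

OCl- is the conjugate base of the weak acid HOCl.
Ka = 10^(−7.52) = 3.02 × 10^-8
Kb = Kw/Ka = 1.0×10^-14 / 3.02 × 10^-8 = 3.31 × 10^-7
Kb = [OH-]²/(0.26 − [OH-]) = 3.31 × 10^-7
Assume [OH-] ≪ 0.26: [OH-] ≈ √(3.31 × 10^-7 × 0.26) = 2.93 × 10^-4 M
([OH-]/C₀ = 0.11% < 5%, so the approximation holds.)
pOH = −log(2.93 × 10^-4) = 3.53; pH = 14.00 − 3.53 = 10.47

pH = 10.47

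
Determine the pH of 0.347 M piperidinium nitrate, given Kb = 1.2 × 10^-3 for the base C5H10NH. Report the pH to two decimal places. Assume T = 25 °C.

pH = 5.77

C5H10NH2+ is the conjugate acid of the weak base C5H10NH.
Ka = Kw/Kb = 1.0×10^-14 / 1.2 × 10^-3 = 8.33 × 10^-12
From the ICE table, Ka = x²/(0.347 − x) = 8.33 × 10^-12.
Neglecting x in the denominator: x = √(8.33 × 10^-12 × 0.347) = 1.70 × 10^-6 M
(x/C₀ = 0.00049% < 5%, so the approximation holds.)
pH = −log[H+] = −log(1.70 × 10^-6) = 5.77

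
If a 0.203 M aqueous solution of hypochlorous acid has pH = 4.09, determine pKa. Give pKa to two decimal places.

pKa = 7.49

[H+] = 10^(-4.09) = 8.13 × 10^-5 M
At equilibrium [HA] = 0.203 − 8.13 × 10^-5 = 2.03 × 10^-1 M
Ka = [H+][A-]/[HA] = (8.13 × 10^-5)² / 2.03 × 10^-1 = 3.26 × 10^-8
pKa = -log(3.26 × 10^-8) = 7.49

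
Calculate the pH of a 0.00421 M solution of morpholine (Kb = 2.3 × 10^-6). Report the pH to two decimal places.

C4H8ONH + H2O ⇌ C4H8ONH2+ + OH-
Let x = [OH-] at equilibrium. Kb = x²/(0.00421 − x).
Since Kb ≪ C₀, x ≈ √(Kb·C₀) = 9.84 × 10^-5 M.
Check: 2.3% ionized — well under 5%, approximation valid.
pOH = 4.01, so pH = 14.00 − pOH = 9.99

pH = 9.99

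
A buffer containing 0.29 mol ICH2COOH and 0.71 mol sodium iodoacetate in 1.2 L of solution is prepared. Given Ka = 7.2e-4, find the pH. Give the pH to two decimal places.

pKa = −log(7.2 × 10^-4) = 3.143
pH = pKa + log([A⁻]/[HA]) = 3.143 + log(0.71/0.29)
pH = 3.143 + (+0.389) = 3.53

pH = 3.53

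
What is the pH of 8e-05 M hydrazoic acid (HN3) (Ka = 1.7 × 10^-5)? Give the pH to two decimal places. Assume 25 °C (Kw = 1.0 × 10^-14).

HN3 ⇌ N3- + H+
Ka = x²/(8e-05 − x) = 1.7 × 10^-5
x is not negligible relative to C₀; solve x² + 1.7e-05·x − 1.36e-09 = 0.
x = [−1.7e-05 + √(1.7e-05² + 5.44e-09)]/2 = 2.93 × 10^-5 M
pH = −log(2.93 × 10^-5) = 4.53

pH = 4.53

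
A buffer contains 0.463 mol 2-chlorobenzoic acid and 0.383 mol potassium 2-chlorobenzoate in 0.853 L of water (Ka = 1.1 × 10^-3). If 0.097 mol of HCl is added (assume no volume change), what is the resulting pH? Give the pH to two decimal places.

pH = 2.67

After neutralization: n(ClC6H4COOH) = 0.56 mol, n(ClC6H4COO-) = 0.286 mol.
pKa = −log(1.1 × 10^-3) = 2.959
Henderson–Hasselbalch with mole ratio 0.286/0.56: pH = 2.959 + (-0.292)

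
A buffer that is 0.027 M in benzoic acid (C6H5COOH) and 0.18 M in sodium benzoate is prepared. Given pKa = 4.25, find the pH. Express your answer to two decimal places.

pH = 5.07

pH = pKa + log([A⁻]/[HA]) = 4.25 + log(0.18/0.027)
pH = 4.25 + (+0.824) = 5.07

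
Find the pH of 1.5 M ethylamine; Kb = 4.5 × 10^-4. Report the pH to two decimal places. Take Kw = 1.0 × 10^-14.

pH = 12.41

C2H5NH2 + H2O ⇌ C2H5NH3+ + OH-
Kb = x²/(1.5 − x) = 4.5 × 10^-4
Since Kb ≪ C₀, x ≈ √(Kb·C₀) = 2.60 × 10^-2 M.
(x/C₀ = 1.7% < 5%, so the approximation holds.)
pOH = −log(2.60 × 10^-2) = 1.59; pH = 14.00 − 1.59 = 12.41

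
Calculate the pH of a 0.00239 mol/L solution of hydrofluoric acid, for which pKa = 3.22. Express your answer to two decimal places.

HF ⇌ F- + H+
Ka = 10^(−3.22) = 6.03 × 10^-4
Let x = [H+] at equilibrium. Ka = x²/(0.00239 − x).
The 5% rule fails; solving x² + Ka·x − Ka·C₀ = 0 exactly:
x = [−0.000603 + √(0.000603² + 5.76e-06)]/2 = 9.36 × 10^-4 M
pH = −log[H+] = −log(9.36 × 10^-4) = 3.03

pH = 3.03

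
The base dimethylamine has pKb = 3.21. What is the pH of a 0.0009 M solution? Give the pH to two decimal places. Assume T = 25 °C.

pH = 10.70

(CH3)2NH + H2O ⇌ (CH3)2NH2+ + OH-
Kb = 10^(−3.21) = 6.17 × 10^-4
Kb = [OH-]²/(0.0009 − [OH-]) = 6.17 × 10^-4
Here C₀/Kb ≈ 1.46, so the small-[OH-] approximation fails. Use the quadratic:
[OH-] = (−Kb + √(Kb² + 4·Kb·C₀))/2 = 4.98 × 10^-4 M
pOH = 3.30, so pH = 14.00 − pOH = 10.70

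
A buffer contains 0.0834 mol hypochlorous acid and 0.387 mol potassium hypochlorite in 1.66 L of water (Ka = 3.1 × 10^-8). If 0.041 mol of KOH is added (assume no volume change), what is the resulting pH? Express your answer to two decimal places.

pH = 8.51

OH- converts HOCl to OCl-: HOCl → 0.0424 mol, OCl- → 0.428 mol.
pKa = −log(3.1 × 10^-8) = 7.509
pH = pKa + log(n_OCl-/n_HOCl) = 7.509 + log(0.428/0.0424) = 7.509 + (+1.004)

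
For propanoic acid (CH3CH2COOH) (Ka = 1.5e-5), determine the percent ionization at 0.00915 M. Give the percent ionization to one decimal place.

CH3CH2COOH ⇌ CH3CH2COO- + H+; let x = [H+] at equilibrium.
x ≈ √(Ka·C₀) = √(1.5 × 10^-5 × 0.00915) = 3.70 × 10^-4 M
% ionization = x/C₀ × 100% = 3.70 × 10^-4/0.00915 × 100% = 4.0%

4.0%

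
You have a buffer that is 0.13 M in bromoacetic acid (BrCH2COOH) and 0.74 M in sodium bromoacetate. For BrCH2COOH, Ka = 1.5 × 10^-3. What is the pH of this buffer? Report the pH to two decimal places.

pKa = −log(1.5 × 10^-3) = 2.824
Using pH = pKa + log([base]/[acid]) with [base]/[acid] = 0.74/0.13:
pH = 2.824 + (+0.755) = 3.58

pH = 3.58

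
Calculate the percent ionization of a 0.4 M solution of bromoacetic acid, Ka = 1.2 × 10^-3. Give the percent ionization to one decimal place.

BrCH2COOH ⇌ BrCH2COO- + H+; let x = [H+] at equilibrium.
Ka = x²/(C₀ − x); solving the quadratic gives x = 2.13 × 10^-2 M.
% ionization = x/C₀ × 100% = 2.13 × 10^-2/0.4 × 100% = 5.3%

5.3%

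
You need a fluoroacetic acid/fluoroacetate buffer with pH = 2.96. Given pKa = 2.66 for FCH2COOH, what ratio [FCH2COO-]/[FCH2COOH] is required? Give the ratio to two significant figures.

pH = pKa + log(r) ⇒ log(r) = 2.96 − 2.66 = +0.30
r = [FCH2COO-]/[FCH2COOH] = 10^(+0.30) = 2

ratio = 2.0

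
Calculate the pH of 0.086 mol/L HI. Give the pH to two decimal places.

pH = 1.07

HI is a strong acid and dissociates completely, so [H+] = 0.086 M.
pH = -log(0.086) = 1.07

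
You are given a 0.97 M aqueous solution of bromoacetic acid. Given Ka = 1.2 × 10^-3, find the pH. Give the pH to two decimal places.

pH = 1.47

BrCH2COOH ⇌ BrCH2COO- + H+
Ka = [H+]²/(0.97 − [H+]) = 1.2 × 10^-3
Since Ka ≪ C₀, [H+] ≈ √(Ka·C₀) = 3.41 × 10^-2 M.
Check: 3.5% ionized — well under 5%, approximation valid.
pH = −log(3.41 × 10^-2) = 1.47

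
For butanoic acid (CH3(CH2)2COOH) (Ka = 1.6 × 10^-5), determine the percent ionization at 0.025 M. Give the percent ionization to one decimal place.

2.5%

CH3(CH2)2COOH ⇌ CH3(CH2)2COO- + H+; let x = [H+] at equilibrium.
x ≈ √(Ka·C₀) = √(1.6 × 10^-5 × 0.025) = 6.32 × 10^-4 M
Fraction ionized = 6.32 × 10^-4 / 0.025 = 0.0253 → 2.5%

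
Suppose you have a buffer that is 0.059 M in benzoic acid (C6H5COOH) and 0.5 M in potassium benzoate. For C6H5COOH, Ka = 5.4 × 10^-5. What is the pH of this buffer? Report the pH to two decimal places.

pH = 5.20

pKa = −log(5.4 × 10^-5) = 4.268
pH = pKa + log([A⁻]/[HA]) = 4.268 + log(0.5/0.059)
pH = 4.268 + (+0.928) = 5.20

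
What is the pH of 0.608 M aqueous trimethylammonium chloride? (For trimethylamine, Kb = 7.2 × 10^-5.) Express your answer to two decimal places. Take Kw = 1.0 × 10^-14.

(CH3)3NH+ is the conjugate acid of the weak base (CH3)3N.
Ka = Kw/Kb = 1.0×10^-14 / 7.2 × 10^-5 = 1.39 × 10^-10
From the ICE table, Ka = x²/(0.608 − x) = 1.39 × 10^-10.
Since Ka ≪ C₀, x ≈ √(Ka·C₀) = 9.19 × 10^-6 M.
Check: 0.0015% ionized — well under 5%, approximation valid.
pH = −log[H+] = −log(9.19 × 10^-6) = 5.04

pH = 5.04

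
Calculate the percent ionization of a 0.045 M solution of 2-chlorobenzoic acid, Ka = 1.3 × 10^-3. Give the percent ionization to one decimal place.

15.6%

ClC6H4COOH ⇌ ClC6H4COO- + H+; let x = [H+] at equilibrium.
Solve x² + 0.0013x − 5.85e-05 = 0 → x = 7.03 × 10^-3 M
% ionization = x/C₀ × 100% = 7.03 × 10^-3/0.045 × 100% = 15.6%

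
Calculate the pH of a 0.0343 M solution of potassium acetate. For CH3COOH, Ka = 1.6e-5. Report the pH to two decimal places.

pH = 8.67

CH3COO- is the conjugate base of the weak acid CH3COOH.
Kb = Kw/Ka = 1.0×10^-14 / 1.6 × 10^-5 = 6.25 × 10^-10
From the ICE table, Kb = [OH-]²/(0.0343 − [OH-]) = 6.25 × 10^-10.
Assume [OH-] ≪ 0.0343: [OH-] ≈ √(6.25 × 10^-10 × 0.0343) = 4.63 × 10^-6 M
Check: 0.013% ionized — well under 5%, approximation valid.
pOH = 5.33, so pH = 14.00 − pOH = 8.67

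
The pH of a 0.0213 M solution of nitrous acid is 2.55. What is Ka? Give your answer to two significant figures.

[H+] = 10^(-2.55) = 2.82 × 10^-3 M
At equilibrium [HA] = 0.0213 − 2.82 × 10^-3 = 1.85 × 10^-2 M
Ka = [H+][A-]/[HA] = (2.82 × 10^-3)² / 1.85 × 10^-2 = 4.3 × 10^-4

Ka = 4.3 × 10^-4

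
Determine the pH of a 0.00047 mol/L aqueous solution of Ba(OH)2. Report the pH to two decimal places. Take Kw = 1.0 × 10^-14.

Ba(OH)2 is a strong base (each formula unit releases 2 OH-); [OH-] = 0.00094 M.
pOH = -log(0.00094) = 3.03
pH = 14.00 - 3.03 = 10.97

pH = 10.97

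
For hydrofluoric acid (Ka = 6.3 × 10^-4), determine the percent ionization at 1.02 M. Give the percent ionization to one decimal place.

2.5%

HF ⇌ F- + H+; let x = [H+] at equilibrium.
x ≈ √(Ka·C₀) = √(6.3 × 10^-4 × 1.02) = 2.53 × 10^-2 M
Fraction ionized = 2.53 × 10^-2 / 1.02 = 0.0248 → 2.5%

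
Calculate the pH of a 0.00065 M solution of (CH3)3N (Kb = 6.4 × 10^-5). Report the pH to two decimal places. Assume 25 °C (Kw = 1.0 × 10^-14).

pH = 10.24

(CH3)3N + H2O ⇌ (CH3)3NH+ + OH-
Kb = x²/(0.00065 − x) = 6.4 × 10^-5
x is not negligible relative to C₀; solve x² + 6.4e-05·x − 4.16e-08 = 0.
x = [−6.4e-05 + √(6.4e-05² + 1.66e-07)]/2 = 1.74 × 10^-4 M
pOH = 3.76, so pH = 14.00 − pOH = 10.24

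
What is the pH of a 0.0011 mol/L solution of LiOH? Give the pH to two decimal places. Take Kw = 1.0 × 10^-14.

LiOH is a strong base; [OH-] = 0.0011 M.
pOH = -log(0.0011) = 2.96
pH = 14.00 - 2.96 = 11.04

pH = 11.04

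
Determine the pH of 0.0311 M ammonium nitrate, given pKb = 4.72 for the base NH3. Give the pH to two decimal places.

NH4+ is the conjugate acid of the weak base NH3.
Kb = 10^(−4.72) = 1.91 × 10^-5
Ka = Kw/Kb = 1.0×10^-14 / 1.91 × 10^-5 = 5.24 × 10^-10
From the ICE table, Ka = [H+]²/(0.0311 − [H+]) = 5.24 × 10^-10.
Assume [H+] ≪ 0.0311: [H+] ≈ √(5.24 × 10^-10 × 0.0311) = 4.04 × 10^-6 M
pH = −log(4.04 × 10^-6) = 5.39

pH = 5.39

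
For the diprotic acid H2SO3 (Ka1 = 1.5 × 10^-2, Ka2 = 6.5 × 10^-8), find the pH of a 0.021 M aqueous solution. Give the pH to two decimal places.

pH = 1.93

Since Ka1 ≫ Ka2, the first ionization dominates [H+].
Ka1 = x²/(0.021 − x) = 1.5 × 10^-2
Solving the quadratic: x = (−Ka1 + √(Ka1² + 4·Ka1·C₀))/2 = 1.18 × 10^-2 M
pH = −log(1.18 × 10^-2) = 1.93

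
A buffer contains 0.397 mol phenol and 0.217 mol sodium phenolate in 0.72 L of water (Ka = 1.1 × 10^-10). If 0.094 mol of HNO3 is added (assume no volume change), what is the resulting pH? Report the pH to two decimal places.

pH = 9.36

Added H+ converts C6H5O- to C6H5OH: C6H5OH → 0.491 mol, C6H5O- → 0.123 mol.
pKa = −log(1.1 × 10^-10) = 9.959
pH = pKa + log([A⁻]/[HA]) = 9.959 + log(0.123/0.491) = 9.959 -0.601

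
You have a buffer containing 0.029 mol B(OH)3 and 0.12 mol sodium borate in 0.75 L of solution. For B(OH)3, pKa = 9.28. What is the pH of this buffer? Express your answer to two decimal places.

pH = pKa + log([A⁻]/[HA]) = 9.28 + log(0.12/0.029)
pH = 9.28 + (+0.617) = 9.90

pH = 9.90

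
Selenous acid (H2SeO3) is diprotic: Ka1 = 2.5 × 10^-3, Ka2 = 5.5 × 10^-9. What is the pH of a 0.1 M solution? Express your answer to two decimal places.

pH = 1.84

Since Ka1 ≫ Ka2, the first ionization dominates [H+].
Ka1 = x²/(0.1 − x) = 2.5 × 10^-3
Solving the quadratic: x = (−Ka1 + √(Ka1² + 4·Ka1·C₀))/2 = 1.46 × 10^-2 M
pH = −log(1.46 × 10^-2) = 1.84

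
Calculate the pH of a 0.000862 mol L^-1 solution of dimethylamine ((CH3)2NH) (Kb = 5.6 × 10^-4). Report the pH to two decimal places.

(CH3)2NH + H2O ⇌ (CH3)2NH2+ + OH-
From the ICE table, Kb = x²/(0.000862 − x) = 5.6 × 10^-4.
The 5% rule fails; solving x² + Kb·x − Kb·C₀ = 0 exactly:
x = [−0.00056 + √(0.00056² + 1.93e-06)]/2 = 4.69 × 10^-4 M
pOH = 3.33, so pH = 14.00 − pOH = 10.67

pH = 10.67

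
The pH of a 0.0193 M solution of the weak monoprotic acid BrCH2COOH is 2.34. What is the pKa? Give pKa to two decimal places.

[H+] = 10^(-2.34) = 4.57 × 10^-3 M
At equilibrium [HA] = 0.0193 − 4.57 × 10^-3 = 1.47 × 10^-2 M
Ka = [H+][A-]/[HA] = (4.57 × 10^-3)² / 1.47 × 10^-2 = 1.42 × 10^-3
pKa = -log(1.42 × 10^-3) = 2.85

pKa = 2.85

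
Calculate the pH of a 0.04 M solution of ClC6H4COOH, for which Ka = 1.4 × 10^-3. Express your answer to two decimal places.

ClC6H4COOH ⇌ ClC6H4COO- + H+
From the ICE table, Ka = [H+]²/(0.04 − [H+]) = 1.4 × 10^-3.
[H+] is not negligible relative to C₀; solve [H+]² + 0.0014·[H+] − 5.6e-05 = 0.
[H+] = (−Ka + √(Ka² + 4·Ka·C₀))/2 = 6.82 × 10^-3 M
pH = −log[H+] = −log(6.82 × 10^-3) = 2.17

pH = 2.17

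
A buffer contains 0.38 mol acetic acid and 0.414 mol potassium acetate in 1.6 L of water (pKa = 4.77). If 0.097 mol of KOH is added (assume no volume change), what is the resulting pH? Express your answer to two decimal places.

After neutralization: n(CH3COOH) = 0.283 mol, n(CH3COO-) = 0.511 mol.
Henderson–Hasselbalch with mole ratio 0.511/0.283: pH = 4.77 + (+0.257)

pH = 5.03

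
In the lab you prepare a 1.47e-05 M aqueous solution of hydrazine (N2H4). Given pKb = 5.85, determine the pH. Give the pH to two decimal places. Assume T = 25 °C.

N2H4 + H2O ⇌ N2H5+ + OH-
Kb = 10^(−5.85) = 1.41 × 10^-6
From the ICE table, Kb = x²/(1.47e-05 − x) = 1.41 × 10^-6.
x is not negligible relative to C₀; solve x² + 1.41e-06·x − 2.07e-11 = 0.
x = (−Kb + √(Kb² + 4·Kb·C₀))/2 = 3.90 × 10^-6 M
pOH = 5.41, so pH = 14.00 − pOH = 8.59

pH = 8.59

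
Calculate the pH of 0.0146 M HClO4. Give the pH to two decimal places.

HClO4 is a strong acid and dissociates completely, so [H+] = 0.0146 M.
pH = -log(0.0146) = 1.84

pH = 1.84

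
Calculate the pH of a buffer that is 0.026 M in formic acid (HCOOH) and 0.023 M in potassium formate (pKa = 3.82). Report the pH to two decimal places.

Using pH = pKa + log([base]/[acid]) with [base]/[acid] = 0.023/0.026:
pH = 3.82 + (-0.053) = 3.77

pH = 3.77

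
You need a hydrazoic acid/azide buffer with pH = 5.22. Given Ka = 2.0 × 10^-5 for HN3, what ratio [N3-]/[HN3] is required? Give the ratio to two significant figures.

ratio = 3.3

pKa = -log(2.0 × 10^-5) = 4.699
pH = pKa + log(r) ⇒ log(r) = 5.22 − 4.699 = +0.521
r = [N3-]/[HN3] = 10^(+0.521) = 3.32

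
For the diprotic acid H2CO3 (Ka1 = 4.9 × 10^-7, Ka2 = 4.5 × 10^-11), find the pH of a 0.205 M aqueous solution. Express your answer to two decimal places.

pH = 3.50

Ka1 ≫ Ka2, so treat the first dissociation as the only significant source of H+.
Ka1 = x²/(0.205 − x) = 4.9 × 10^-7
x ≈ √(4.9 × 10^-7 × 0.205) = 3.17 × 10^-4 M
pH = −log(3.17 × 10^-4) = 3.50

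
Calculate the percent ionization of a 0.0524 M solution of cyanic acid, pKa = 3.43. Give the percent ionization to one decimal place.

HOCN ⇌ OCN- + H+; let x = [H+] at equilibrium.
Ka = 10^(−3.43) = 3.72 × 10^-4
Ka = x²/(C₀ − x); solving the quadratic gives x = 4.23 × 10^-3 M.
% ionization = x/C₀ × 100% = 4.23 × 10^-3/0.0524 × 100% = 8.1%

8.1%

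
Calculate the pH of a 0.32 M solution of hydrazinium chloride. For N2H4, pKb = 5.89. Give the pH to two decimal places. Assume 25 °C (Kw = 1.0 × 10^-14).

N2H5+ is the conjugate acid of the weak base N2H4.
Kb = 10^(−5.89) = 1.29 × 10^-6
Ka = Kw/Kb = 1.0×10^-14 / 1.29 × 10^-6 = 7.75 × 10^-9
From the ICE table, Ka = x²/(0.32 − x) = 7.75 × 10^-9.
Since Ka ≪ C₀, x ≈ √(Ka·C₀) = 4.98 × 10^-5 M.
Check: 0.016% ionized — well under 5%, approximation valid.
pH = −log[H+] = −log(4.98 × 10^-5) = 4.30

pH = 4.30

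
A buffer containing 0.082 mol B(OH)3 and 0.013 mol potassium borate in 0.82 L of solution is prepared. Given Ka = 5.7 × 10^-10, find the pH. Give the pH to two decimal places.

pKa = −log(5.7 × 10^-10) = 9.244
Using pH = pKa + log([base]/[acid]) with [base]/[acid] = 0.013/0.082:
pH = 9.244 + (-0.800) = 8.44

pH = 8.44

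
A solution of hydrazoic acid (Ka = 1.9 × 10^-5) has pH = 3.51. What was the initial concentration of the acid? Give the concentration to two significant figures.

[H+] = 10^(-3.51) = 3.09 × 10^-4 M = x
Ka = x²/(C₀ − x) ⇒ C₀ = x + x²/Ka
C₀ = 3.09 × 10^-4 + (3.09 × 10^-4)²/(1.9 × 10^-5) = 5.33 × 10^-3 M

C₀ = 5.3 × 10^-3 M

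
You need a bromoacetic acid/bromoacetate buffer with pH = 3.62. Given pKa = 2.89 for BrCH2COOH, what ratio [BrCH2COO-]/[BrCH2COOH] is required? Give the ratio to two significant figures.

pH = pKa + log(r) ⇒ log(r) = 3.62 − 2.89 = +0.73
r = [BrCH2COO-]/[BrCH2COOH] = 10^(+0.73) = 5.37

ratio = 5.4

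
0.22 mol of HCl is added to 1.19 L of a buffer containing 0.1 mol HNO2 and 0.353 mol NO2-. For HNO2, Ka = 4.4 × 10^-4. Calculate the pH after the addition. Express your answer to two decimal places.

After neutralization: n(HNO2) = 0.32 mol, n(NO2-) = 0.133 mol.
pKa = −log(4.4 × 10^-4) = 3.357
pH = pKa + log([A⁻]/[HA]) = 3.357 + log(0.133/0.32) = 3.357 -0.381

pH = 2.98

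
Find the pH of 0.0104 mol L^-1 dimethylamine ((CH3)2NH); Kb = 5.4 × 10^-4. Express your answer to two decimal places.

pH = 11.33

(CH3)2NH + H2O ⇌ (CH3)2NH2+ + OH-
From the ICE table, Kb = [OH-]²/(0.0104 − [OH-]) = 5.4 × 10^-4.
[OH-] is not negligible relative to C₀; solve [OH-]² + 0.00054·[OH-] − 5.62e-06 = 0.
[OH-] = (−Kb + √(Kb² + 4·Kb·C₀))/2 = 2.12 × 10^-3 M
pOH = −log(2.12 × 10^-3) = 2.67; pH = 14.00 − 2.67 = 11.33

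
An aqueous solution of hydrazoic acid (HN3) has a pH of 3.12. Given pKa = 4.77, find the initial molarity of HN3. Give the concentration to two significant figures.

[H+] = 10^(-3.12) = 7.59 × 10^-4 M = x
Ka = 10^(−4.77) = 1.70 × 10^-5
Ka = x²/(C₀ − x) ⇒ C₀ = x + x²/Ka
C₀ = 7.59 × 10^-4 + (7.59 × 10^-4)²/(1.70 × 10^-5) = 3.46 × 10^-2 M

C₀ = 3.5 × 10^-2 M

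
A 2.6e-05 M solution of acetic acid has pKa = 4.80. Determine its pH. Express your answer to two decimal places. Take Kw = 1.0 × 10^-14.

CH3COOH ⇌ CH3COO- + H+
Ka = 10^(−4.80) = 1.58 × 10^-5
Let x = [H+] at equilibrium. Ka = x²/(2.6e-05 − x).
Here C₀/Ka ≈ 1.65, so the small-x approximation fails. Use the quadratic:
x = (−Ka + √(Ka² + 4·Ka·C₀))/2 = 1.39 × 10^-5 M
pH = −log[H+] = −log(1.39 × 10^-5) = 4.86

pH = 4.86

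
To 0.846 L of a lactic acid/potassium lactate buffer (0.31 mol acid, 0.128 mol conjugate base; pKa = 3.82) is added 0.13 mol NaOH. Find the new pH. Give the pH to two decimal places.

After neutralization: n(CH3CH(OH)COOH) = 0.18 mol, n(CH3CH(OH)COO-) = 0.258 mol.
Henderson–Hasselbalch with mole ratio 0.258/0.18: pH = 3.82 + (+0.156)

pH = 3.98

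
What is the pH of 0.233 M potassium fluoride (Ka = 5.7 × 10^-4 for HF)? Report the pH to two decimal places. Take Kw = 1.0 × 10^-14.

F- is the conjugate base of the weak acid HF.
Kb = Kw/Ka = 1.0×10^-14 / 5.7 × 10^-4 = 1.75 × 10^-11
Kb = [OH-]²/(0.233 − [OH-]) = 1.75 × 10^-11
Neglecting [OH-] in the denominator: [OH-] = √(1.75 × 10^-11 × 0.233) = 2.02 × 10^-6 M
Check: 0.00087% ionized — well under 5%, approximation valid.
pOH = −log(2.02 × 10^-6) = 5.69; pH = 14.00 − 5.69 = 8.31

pH = 8.31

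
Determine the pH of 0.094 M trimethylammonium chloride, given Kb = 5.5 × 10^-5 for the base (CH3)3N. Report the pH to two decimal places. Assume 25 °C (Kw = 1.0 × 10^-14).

(CH3)3NH+ is the conjugate acid of the weak base (CH3)3N.
Ka = Kw/Kb = 1.0×10^-14 / 5.5 × 10^-5 = 1.82 × 10^-10
Ka = [H+]²/(0.094 − [H+]) = 1.82 × 10^-10
Assume [H+] ≪ 0.094: [H+] ≈ √(1.82 × 10^-10 × 0.094) = 4.14 × 10^-6 M
Check: 0.0044% ionized — well under 5%, approximation valid.
pH = −log[H+] = −log(4.14 × 10^-6) = 5.38

pH = 5.38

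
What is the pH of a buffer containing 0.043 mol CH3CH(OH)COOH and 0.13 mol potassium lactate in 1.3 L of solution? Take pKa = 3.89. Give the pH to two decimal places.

pH = 4.37

Henderson–Hasselbalch: pH = pKa + log([CH3CH(OH)COO-]/[CH3CH(OH)COOH]) = 3.89 + log(0.13/0.043)
pH = 3.89 + (+0.480) = 4.37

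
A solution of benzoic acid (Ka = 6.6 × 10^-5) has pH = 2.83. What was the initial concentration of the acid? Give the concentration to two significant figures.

[H+] = 10^(-2.83) = 1.48 × 10^-3 M = x
Ka = x²/(C₀ − x) ⇒ C₀ = x + x²/Ka
C₀ = 1.48 × 10^-3 + (1.48 × 10^-3)²/(6.6 × 10^-5) = 3.47 × 10^-2 M

C₀ = 3.5 × 10^-2 M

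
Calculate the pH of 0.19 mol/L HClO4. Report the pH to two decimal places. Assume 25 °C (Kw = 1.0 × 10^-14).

HClO4 is a strong acid and dissociates completely, so [H+] = 0.19 M.
pH = -log(0.19) = 0.72

pH = 0.72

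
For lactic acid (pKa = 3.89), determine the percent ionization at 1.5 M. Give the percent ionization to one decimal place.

CH3CH(OH)COOH ⇌ CH3CH(OH)COO- + H+; let x = [H+] at equilibrium.
Ka = 10^(−3.89) = 1.29 × 10^-4
x ≈ √(Ka·C₀) = √(1.29 × 10^-4 × 1.5) = 1.39 × 10^-2 M
Fraction ionized = 1.39 × 10^-2 / 1.5 = 0.0093 → 0.9%

0.9%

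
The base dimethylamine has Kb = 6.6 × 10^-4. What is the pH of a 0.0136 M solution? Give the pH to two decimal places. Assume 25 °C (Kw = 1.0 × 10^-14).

(CH3)2NH + H2O ⇌ (CH3)2NH2+ + OH-
Kb = x²/(0.0136 − x) = 6.6 × 10^-4
Here C₀/Kb ≈ 20.6, so the small-x approximation fails. Use the quadratic:
x = (−Kb + √(Kb² + 4·Kb·C₀))/2 = 2.68 × 10^-3 M
pOH = −log(2.68 × 10^-3) = 2.57; pH = 14.00 − 2.57 = 11.43

pH = 11.43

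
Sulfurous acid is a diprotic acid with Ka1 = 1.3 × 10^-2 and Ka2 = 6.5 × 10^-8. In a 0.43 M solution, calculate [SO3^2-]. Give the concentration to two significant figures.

6.5 × 10^-8 M

First ionization gives [H+] ≈ [HSO3-] = 6.85 × 10^-2 M.
Second step: Ka2 = [H+][SO3^2-]/[HSO3-] ≈ [SO3^2-] (since [H+] ≈ [HSO3-]).
So [SO3^2-] ≈ Ka2.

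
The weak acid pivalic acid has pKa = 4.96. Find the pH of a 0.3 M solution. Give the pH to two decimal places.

(CH3)3CCOOH ⇌ (CH3)3CCOO- + H+
Ka = 10^(−4.96) = 1.10 × 10^-5
Ka = [H+]²/(0.3 − [H+]) = 1.10 × 10^-5
Since Ka ≪ C₀, [H+] ≈ √(Ka·C₀) = 1.82 × 10^-3 M.
Check: 0.61% ionized — well under 5%, approximation valid.
pH = −log[H+] = −log(1.82 × 10^-3) = 2.74

pH = 2.74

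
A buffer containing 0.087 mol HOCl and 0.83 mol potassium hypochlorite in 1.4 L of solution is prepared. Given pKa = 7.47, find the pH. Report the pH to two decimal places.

pH = 8.45

pH = pKa + log([A⁻]/[HA]) = 7.47 + log(0.83/0.087)
pH = 7.47 + (+0.980) = 8.45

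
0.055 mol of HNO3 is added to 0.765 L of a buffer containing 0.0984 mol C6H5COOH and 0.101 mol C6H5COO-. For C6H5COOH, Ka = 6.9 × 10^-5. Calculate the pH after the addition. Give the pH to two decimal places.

After neutralization: n(C6H5COOH) = 0.153 mol, n(C6H5COO-) = 0.046 mol.
pKa = −log(6.9 × 10^-5) = 4.161
pH = pKa + log(n_C6H5COO-/n_C6H5COOH) = 4.161 + log(0.046/0.153) = 4.161 + (-0.522)

pH = 3.64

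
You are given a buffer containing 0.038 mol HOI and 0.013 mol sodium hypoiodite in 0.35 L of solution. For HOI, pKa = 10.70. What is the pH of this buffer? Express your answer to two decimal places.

pH = 10.23

Henderson–Hasselbalch: pH = pKa + log([OI-]/[HOI]) = 10.70 + log(0.013/0.038)
pH = 10.70 + (-0.466) = 10.23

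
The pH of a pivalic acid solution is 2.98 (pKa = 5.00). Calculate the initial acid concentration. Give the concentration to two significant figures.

C₀ = 1.1 × 10^-1 M

[H+] = 10^(-2.98) = 1.05 × 10^-3 M = x
Ka = 10^(−5.00) = 1.00 × 10^-5
Ka = x²/(C₀ − x) ⇒ C₀ = x + x²/Ka
C₀ = 1.05 × 10^-3 + (1.05 × 10^-3)²/(1.00 × 10^-5) = 1.11 × 10^-1 M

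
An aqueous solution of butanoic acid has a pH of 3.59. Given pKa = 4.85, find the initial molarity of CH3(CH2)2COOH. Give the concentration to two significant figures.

[H+] = 10^(-3.59) = 2.57 × 10^-4 M = x
Ka = 10^(−4.85) = 1.41 × 10^-5
Ka = x²/(C₀ − x) ⇒ C₀ = x + x²/Ka
C₀ = 2.57 × 10^-4 + (2.57 × 10^-4)²/(1.41 × 10^-5) = 4.94 × 10^-3 M

C₀ = 4.9 × 10^-3 M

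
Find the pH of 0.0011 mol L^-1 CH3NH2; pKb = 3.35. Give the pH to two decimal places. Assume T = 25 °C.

CH3NH2 + H2O ⇌ CH3NH3+ + OH-
Kb = 10^(−3.35) = 4.47 × 10^-4
Kb = x²/(0.0011 − x) = 4.47 × 10^-4
x is not negligible relative to C₀; solve x² + 0.000447·x − 4.92e-07 = 0.
x = [−0.000447 + √(0.000447² + 1.97e-06)]/2 = 5.12 × 10^-4 M
pOH = −log(5.12 × 10^-4) = 3.29; pH = 14.00 − 3.29 = 10.71

pH = 10.71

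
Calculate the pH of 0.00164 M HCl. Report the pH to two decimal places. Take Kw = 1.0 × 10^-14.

HCl is a strong acid and dissociates completely, so [H+] = 0.00164 M.
pH = -log(0.00164) = 2.79

pH = 2.79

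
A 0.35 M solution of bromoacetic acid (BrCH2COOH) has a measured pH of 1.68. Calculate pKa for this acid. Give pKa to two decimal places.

[H+] = 10^(-1.68) = 2.09 × 10^-2 M
At equilibrium [HA] = 0.35 − 2.09 × 10^-2 = 3.29 × 10^-1 M
Ka = [H+][A-]/[HA] = (2.09 × 10^-2)² / 3.29 × 10^-1 = 1.33 × 10^-3
pKa = -log(1.33 × 10^-3) = 2.88

pKa = 2.88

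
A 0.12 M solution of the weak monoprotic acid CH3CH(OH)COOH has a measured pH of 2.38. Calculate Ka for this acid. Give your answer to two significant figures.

[H+] = 10^(-2.38) = 4.17 × 10^-3 M
At equilibrium [HA] = 0.12 − 4.17 × 10^-3 = 1.16 × 10^-1 M
Ka = [H+][A-]/[HA] = (4.17 × 10^-3)² / 1.16 × 10^-1 = 1.5 × 10^-4

Ka = 1.5 × 10^-4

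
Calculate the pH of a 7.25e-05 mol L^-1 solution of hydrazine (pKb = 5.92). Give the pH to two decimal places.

N2H4 + H2O ⇌ N2H5+ + OH-
Kb = 10^(−5.92) = 1.20 × 10^-6
Let x = [OH-] at equilibrium. Kb = x²/(7.25e-05 − x).
The 5% rule fails; solving x² + Kb·x − Kb·C₀ = 0 exactly:
x = (−Kb + √(Kb² + 4·Kb·C₀))/2 = 8.75 × 10^-6 M
pOH = 5.06, so pH = 14.00 − pOH = 8.94

pH = 8.94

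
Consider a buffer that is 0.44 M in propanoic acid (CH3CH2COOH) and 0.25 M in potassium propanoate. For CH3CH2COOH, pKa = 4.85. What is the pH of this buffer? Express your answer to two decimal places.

pH = 4.60

Henderson–Hasselbalch: pH = pKa + log([CH3CH2COO-]/[CH3CH2COOH]) = 4.85 + log(0.25/0.44)
pH = 4.85 + (-0.246) = 4.60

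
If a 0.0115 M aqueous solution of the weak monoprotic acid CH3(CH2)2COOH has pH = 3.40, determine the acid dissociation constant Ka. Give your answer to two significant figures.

[H+] = 10^(-3.40) = 3.98 × 10^-4 M
At equilibrium [HA] = 0.0115 − 3.98 × 10^-4 = 1.11 × 10^-2 M
Ka = [H+][A-]/[HA] = (3.98 × 10^-4)² / 1.11 × 10^-2 = 1.4 × 10^-5

Ka = 1.4 × 10^-5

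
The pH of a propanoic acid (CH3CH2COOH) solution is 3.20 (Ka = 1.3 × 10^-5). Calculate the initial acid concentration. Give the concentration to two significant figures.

[H+] = 10^(-3.20) = 6.31 × 10^-4 M = x
Ka = x²/(C₀ − x) ⇒ C₀ = x + x²/Ka
C₀ = 6.31 × 10^-4 + (6.31 × 10^-4)²/(1.3 × 10^-5) = 3.13 × 10^-2 M

C₀ = 3.1 × 10^-2 M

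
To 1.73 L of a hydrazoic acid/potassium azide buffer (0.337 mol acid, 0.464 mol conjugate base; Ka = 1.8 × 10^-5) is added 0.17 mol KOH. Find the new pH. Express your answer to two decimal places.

pH = 5.32

OH- converts HN3 to N3-: HN3 → 0.167 mol, N3- → 0.634 mol.
pKa = −log(1.8 × 10^-5) = 4.745
pH = pKa + log([A⁻]/[HA]) = 4.745 + log(0.634/0.167) = 4.745 +0.579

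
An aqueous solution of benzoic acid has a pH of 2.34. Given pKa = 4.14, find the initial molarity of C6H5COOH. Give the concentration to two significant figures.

C₀ = 2.9 × 10^-1 M

[H+] = 10^(-2.34) = 4.57 × 10^-3 M = x
Ka = 10^(−4.14) = 7.24 × 10^-5
Ka = x²/(C₀ − x) ⇒ C₀ = x + x²/Ka
C₀ = 4.57 × 10^-3 + (4.57 × 10^-3)²/(7.24 × 10^-5) = 2.93 × 10^-1 M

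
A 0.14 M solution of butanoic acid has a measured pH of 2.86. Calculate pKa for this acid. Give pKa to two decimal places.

pKa = 4.86

[H+] = 10^(-2.86) = 1.38 × 10^-3 M
At equilibrium [HA] = 0.14 − 1.38 × 10^-3 = 1.39 × 10^-1 M
Ka = [H+][A-]/[HA] = (1.38 × 10^-3)² / 1.39 × 10^-1 = 1.37 × 10^-5
pKa = -log(1.37 × 10^-5) = 4.86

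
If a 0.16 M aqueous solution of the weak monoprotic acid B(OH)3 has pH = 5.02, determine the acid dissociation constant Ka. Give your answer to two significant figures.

[H+] = 10^(-5.02) = 9.55 × 10^-6 M
At equilibrium [HA] = 0.16 − 9.55 × 10^-6 = 1.60 × 10^-1 M
Ka = [H+][A-]/[HA] = (9.55 × 10^-6)² / 1.60 × 10^-1 = 5.7 × 10^-10

Ka = 5.7 × 10^-10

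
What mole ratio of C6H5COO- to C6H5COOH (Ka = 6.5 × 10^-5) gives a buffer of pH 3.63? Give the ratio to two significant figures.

pKa = -log(6.5 × 10^-5) = 4.187
pH = pKa + log(r) ⇒ log(r) = 3.63 − 4.187 = -0.557
r = [C6H5COO-]/[C6H5COOH] = 10^(-0.557) = 0.277

ratio = 0.28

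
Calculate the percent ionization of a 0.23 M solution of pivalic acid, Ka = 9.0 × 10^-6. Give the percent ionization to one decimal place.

0.6%

(CH3)3CCOOH ⇌ (CH3)3CCOO- + H+; let x = [H+] at equilibrium.
x ≈ √(Ka·C₀) = √(9.0 × 10^-6 × 0.23) = 1.44 × 10^-3 M
Fraction ionized = 1.44 × 10^-3 / 0.23 = 0.0063 → 0.6%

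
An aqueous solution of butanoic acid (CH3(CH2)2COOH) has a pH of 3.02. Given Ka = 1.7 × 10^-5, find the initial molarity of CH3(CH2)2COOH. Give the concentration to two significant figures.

[H+] = 10^(-3.02) = 9.55 × 10^-4 M = x
Ka = x²/(C₀ − x) ⇒ C₀ = x + x²/Ka
C₀ = 9.55 × 10^-4 + (9.55 × 10^-4)²/(1.7 × 10^-5) = 5.46 × 10^-2 M

C₀ = 5.5 × 10^-2 M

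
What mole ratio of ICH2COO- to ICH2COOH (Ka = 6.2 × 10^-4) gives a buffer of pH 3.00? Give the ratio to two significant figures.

pKa = -log(6.2 × 10^-4) = 3.208
pH = pKa + log(r) ⇒ log(r) = 3.00 − 3.208 = -0.208
r = [ICH2COO-]/[ICH2COOH] = 10^(-0.208) = 0.619

ratio = 0.62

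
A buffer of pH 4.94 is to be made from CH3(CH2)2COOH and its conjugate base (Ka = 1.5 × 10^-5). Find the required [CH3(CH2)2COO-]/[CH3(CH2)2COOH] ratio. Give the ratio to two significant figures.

pKa = -log(1.5 × 10^-5) = 4.824
pH = pKa + log(r) ⇒ log(r) = 4.94 − 4.824 = +0.116
r = [CH3(CH2)2COO-]/[CH3(CH2)2COOH] = 10^(+0.116) = 1.31

ratio = 1.3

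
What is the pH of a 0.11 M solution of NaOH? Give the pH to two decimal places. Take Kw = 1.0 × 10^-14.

pH = 13.04

NaOH is a strong base; [OH-] = 0.11 M.
pOH = -log(0.11) = 0.96
pH = 14.00 - 0.96 = 13.04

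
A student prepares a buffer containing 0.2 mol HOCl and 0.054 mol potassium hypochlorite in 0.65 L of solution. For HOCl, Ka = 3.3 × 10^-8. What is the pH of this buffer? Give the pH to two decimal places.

pH = 6.91

pKa = −log(3.3 × 10^-8) = 7.481
pH = pKa + log([A⁻]/[HA]) = 7.481 + log(0.054/0.2)
pH = 7.481 + (-0.569) = 6.91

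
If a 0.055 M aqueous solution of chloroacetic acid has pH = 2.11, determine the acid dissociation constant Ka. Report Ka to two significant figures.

[H+] = 10^(-2.11) = 7.76 × 10^-3 M
At equilibrium [HA] = 0.055 − 7.76 × 10^-3 = 4.72 × 10^-2 M
Ka = [H+][A-]/[HA] = (7.76 × 10^-3)² / 4.72 × 10^-2 = 1.3 × 10^-3

Ka = 1.3 × 10^-3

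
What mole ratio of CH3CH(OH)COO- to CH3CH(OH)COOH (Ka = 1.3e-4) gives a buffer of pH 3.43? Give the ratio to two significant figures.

ratio = 0.35

pKa = -log(1.3 × 10^-4) = 3.886
pH = pKa + log(r) ⇒ log(r) = 3.43 − 3.886 = -0.456
r = [CH3CH(OH)COO-]/[CH3CH(OH)COOH] = 10^(-0.456) = 0.35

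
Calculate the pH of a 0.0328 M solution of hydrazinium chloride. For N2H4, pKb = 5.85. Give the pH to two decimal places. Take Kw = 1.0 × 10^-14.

N2H5+ is the conjugate acid of the weak base N2H4.
Kb = 10^(−5.85) = 1.41 × 10^-6
Ka = Kw/Kb = 1.0×10^-14 / 1.41 × 10^-6 = 7.09 × 10^-9
From the ICE table, Ka = [H+]²/(0.0328 − [H+]) = 7.09 × 10^-9.
Assume [H+] ≪ 0.0328: [H+] ≈ √(7.09 × 10^-9 × 0.0328) = 1.52 × 10^-5 M
pH = −log(1.52 × 10^-5) = 4.82

pH = 4.82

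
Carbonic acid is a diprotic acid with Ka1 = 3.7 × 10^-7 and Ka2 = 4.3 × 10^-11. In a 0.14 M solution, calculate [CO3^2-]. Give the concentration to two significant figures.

4.3 × 10^-11 M

First ionization gives [H+] ≈ [HCO3-] = 2.28 × 10^-4 M.
Second step: Ka2 = [H+][CO3^2-]/[HCO3-] ≈ [CO3^2-] (since [H+] ≈ [HCO3-]).
So [CO3^2-] ≈ Ka2.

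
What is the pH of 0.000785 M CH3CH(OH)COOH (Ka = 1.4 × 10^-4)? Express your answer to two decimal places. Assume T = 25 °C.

CH3CH(OH)COOH ⇌ CH3CH(OH)COO- + H+
Ka = [H+]²/(0.000785 − [H+]) = 1.4 × 10^-4
The 5% rule fails; solving [H+]² + Ka·[H+] − Ka·C₀ = 0 exactly:
[H+] = [−0.00014 + √(0.00014² + 4.4e-07)]/2 = 2.69 × 10^-4 M
pH = −log(2.69 × 10^-4) = 3.57

pH = 3.57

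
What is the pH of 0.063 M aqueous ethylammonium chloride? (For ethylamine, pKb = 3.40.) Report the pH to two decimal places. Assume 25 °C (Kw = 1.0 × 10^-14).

C2H5NH3+ is the conjugate acid of the weak base C2H5NH2.
Kb = 10^(−3.40) = 3.98 × 10^-4
Ka = Kw/Kb = 1.0×10^-14 / 3.98 × 10^-4 = 2.51 × 10^-11
Ka = [H+]²/(0.063 − [H+]) = 2.51 × 10^-11
Neglecting [H+] in the denominator: [H+] = √(2.51 × 10^-11 × 0.063) = 1.26 × 10^-6 M
([H+]/C₀ = 0.002% < 5%, so the approximation holds.)
pH = −log(1.26 × 10^-6) = 5.90

pH = 5.90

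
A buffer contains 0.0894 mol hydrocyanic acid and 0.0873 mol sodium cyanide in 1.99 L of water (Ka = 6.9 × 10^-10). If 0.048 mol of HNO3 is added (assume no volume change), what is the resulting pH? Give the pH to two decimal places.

pH = 8.62

After neutralization: n(HCN) = 0.137 mol, n(CN-) = 0.0393 mol.
pKa = −log(6.9 × 10^-10) = 9.161
pH = pKa + log([A⁻]/[HA]) = 9.161 + log(0.0393/0.137) = 9.161 -0.542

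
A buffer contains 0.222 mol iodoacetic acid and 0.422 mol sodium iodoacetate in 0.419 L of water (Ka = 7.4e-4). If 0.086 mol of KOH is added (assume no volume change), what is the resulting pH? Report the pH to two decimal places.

OH- converts ICH2COOH to ICH2COO-: ICH2COOH → 0.136 mol, ICH2COO- → 0.508 mol.
pKa = −log(7.4 × 10^-4) = 3.131
pH = pKa + log([A⁻]/[HA]) = 3.131 + log(0.508/0.136) = 3.131 +0.572

pH = 3.70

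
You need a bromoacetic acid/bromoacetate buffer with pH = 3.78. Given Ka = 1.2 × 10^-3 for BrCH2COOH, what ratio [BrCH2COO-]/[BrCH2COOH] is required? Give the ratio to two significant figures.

ratio = 7.2

pKa = -log(1.2 × 10^-3) = 2.921
pH = pKa + log(r) ⇒ log(r) = 3.78 − 2.921 = +0.859
r = [BrCH2COO-]/[BrCH2COOH] = 10^(+0.859) = 7.23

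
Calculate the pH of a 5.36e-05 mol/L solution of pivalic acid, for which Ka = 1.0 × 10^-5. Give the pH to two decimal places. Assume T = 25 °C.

pH = 4.73

(CH3)3CCOOH ⇌ (CH3)3CCOO- + H+
Ka = x²/(5.36e-05 − x) = 1.0 × 10^-5
Here C₀/Ka ≈ 5.36, so the small-x approximation fails. Use the quadratic:
x = [−1e-05 + √(1e-05² + 2.14e-09)]/2 = 1.87 × 10^-5 M
pH = −log(1.87 × 10^-5) = 4.73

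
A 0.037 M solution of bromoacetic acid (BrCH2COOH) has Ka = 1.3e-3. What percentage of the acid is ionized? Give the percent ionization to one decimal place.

BrCH2COOH ⇌ BrCH2COO- + H+; let x = [H+] at equilibrium.
Solve x² + 0.0013x − 4.81e-05 = 0 → x = 6.32 × 10^-3 M
% ionization = x/C₀ × 100% = 6.32 × 10^-3/0.037 × 100% = 17.1%

17.1%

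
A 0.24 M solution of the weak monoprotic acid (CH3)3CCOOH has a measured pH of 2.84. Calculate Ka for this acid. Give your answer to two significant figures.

Ka = 8.8 × 10^-6

[H+] = 10^(-2.84) = 1.45 × 10^-3 M
At equilibrium [HA] = 0.24 − 1.45 × 10^-3 = 2.39 × 10^-1 M
Ka = [H+][A-]/[HA] = (1.45 × 10^-3)² / 2.39 × 10^-1 = 8.8 × 10^-6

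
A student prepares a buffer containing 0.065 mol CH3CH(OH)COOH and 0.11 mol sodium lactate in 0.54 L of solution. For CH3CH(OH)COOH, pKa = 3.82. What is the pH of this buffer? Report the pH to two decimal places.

Henderson–Hasselbalch: pH = pKa + log([CH3CH(OH)COO-]/[CH3CH(OH)COOH]) = 3.82 + log(0.11/0.065)
pH = 3.82 + (+0.228) = 4.05

pH = 4.05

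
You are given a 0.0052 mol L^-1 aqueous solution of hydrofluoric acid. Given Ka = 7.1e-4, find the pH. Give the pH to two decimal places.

pH = 2.80

HF ⇌ F- + H+
Let x = [H+] at equilibrium. Ka = x²/(0.0052 − x).
The 5% rule fails; solving x² + Ka·x − Ka·C₀ = 0 exactly:
x = (−Ka + √(Ka² + 4·Ka·C₀))/2 = 1.60 × 10^-3 M
pH = −log[H+] = −log(1.60 × 10^-3) = 2.80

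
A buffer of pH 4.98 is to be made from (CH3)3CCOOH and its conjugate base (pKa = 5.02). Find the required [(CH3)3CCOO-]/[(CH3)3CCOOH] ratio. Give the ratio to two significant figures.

ratio = 0.91

pH = pKa + log(r) ⇒ log(r) = 4.98 − 5.02 = -0.04
r = [(CH3)3CCOO-]/[(CH3)3CCOOH] = 10^(-0.04) = 0.912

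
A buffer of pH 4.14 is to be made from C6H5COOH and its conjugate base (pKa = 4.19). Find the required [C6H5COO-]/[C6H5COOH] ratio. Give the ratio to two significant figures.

pH = pKa + log(r) ⇒ log(r) = 4.14 − 4.19 = -0.05
r = [C6H5COO-]/[C6H5COOH] = 10^(-0.05) = 0.891

ratio = 0.89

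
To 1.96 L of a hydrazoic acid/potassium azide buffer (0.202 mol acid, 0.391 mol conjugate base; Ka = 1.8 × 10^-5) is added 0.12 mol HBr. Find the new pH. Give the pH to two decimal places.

pH = 4.67

After neutralization: n(HN3) = 0.322 mol, n(N3-) = 0.271 mol.
pKa = −log(1.8 × 10^-5) = 4.745
Henderson–Hasselbalch with mole ratio 0.271/0.322: pH = 4.745 + (-0.075)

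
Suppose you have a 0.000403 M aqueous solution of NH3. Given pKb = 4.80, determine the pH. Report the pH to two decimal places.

pH = 9.86

NH3 + H2O ⇌ NH4+ + OH-
Kb = 10^(−4.80) = 1.58 × 10^-5
Kb = [OH-]²/(0.000403 − [OH-]) = 1.58 × 10^-5
Here C₀/Kb ≈ 25.5, so the small-[OH-] approximation fails. Use the quadratic:
[OH-] = [−1.58e-05 + √(1.58e-05² + 2.55e-08)]/2 = 7.23 × 10^-5 M
pOH = −log(7.23 × 10^-5) = 4.14; pH = 14.00 − 4.14 = 9.86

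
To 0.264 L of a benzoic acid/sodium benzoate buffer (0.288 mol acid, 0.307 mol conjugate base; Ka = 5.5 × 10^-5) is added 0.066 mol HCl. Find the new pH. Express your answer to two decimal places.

pH = 4.09

Added H+ converts C6H5COO- to C6H5COOH: C6H5COOH → 0.354 mol, C6H5COO- → 0.241 mol.
pKa = −log(5.5 × 10^-5) = 4.260
pH = pKa + log([A⁻]/[HA]) = 4.260 + log(0.241/0.354) = 4.260 -0.167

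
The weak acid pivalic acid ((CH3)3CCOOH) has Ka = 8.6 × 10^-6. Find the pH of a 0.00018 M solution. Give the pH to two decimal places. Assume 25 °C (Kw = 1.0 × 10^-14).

(CH3)3CCOOH ⇌ (CH3)3CCOO- + H+
From the ICE table, Ka = [H+]²/(0.00018 − [H+]) = 8.6 × 10^-6.
[H+] is not negligible relative to C₀; solve [H+]² + 8.6e-06·[H+] − 1.55e-09 = 0.
[H+] = [−8.6e-06 + √(8.6e-06² + 6.19e-09)]/2 = 3.53 × 10^-5 M
pH = −log(3.53 × 10^-5) = 4.45

pH = 4.45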